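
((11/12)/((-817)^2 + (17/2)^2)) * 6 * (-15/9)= -22/1602147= -0.00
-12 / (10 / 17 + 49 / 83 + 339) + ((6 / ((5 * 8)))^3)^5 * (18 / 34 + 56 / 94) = -55413424127226032856087393 / 1570871738368000000000000000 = -0.04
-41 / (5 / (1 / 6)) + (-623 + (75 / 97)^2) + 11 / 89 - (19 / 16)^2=-2009940531023 / 3215619840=-625.06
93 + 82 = 175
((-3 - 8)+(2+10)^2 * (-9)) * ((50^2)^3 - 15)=-20421874980395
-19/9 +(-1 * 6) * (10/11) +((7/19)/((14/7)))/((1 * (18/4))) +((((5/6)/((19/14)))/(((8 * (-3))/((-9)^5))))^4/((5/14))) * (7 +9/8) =8350407327949538884852267/70460915712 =118511195086943.85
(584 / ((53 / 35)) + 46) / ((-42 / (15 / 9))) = -6355 / 371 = -17.13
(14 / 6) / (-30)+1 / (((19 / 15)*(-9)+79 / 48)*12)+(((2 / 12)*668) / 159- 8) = -82477531 / 11166570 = -7.39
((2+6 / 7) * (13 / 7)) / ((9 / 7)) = 260 / 63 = 4.13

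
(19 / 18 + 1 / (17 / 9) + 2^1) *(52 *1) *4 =114088 / 153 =745.67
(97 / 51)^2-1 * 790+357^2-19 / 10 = 3294445261 / 26010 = 126660.72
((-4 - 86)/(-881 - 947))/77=45/70378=0.00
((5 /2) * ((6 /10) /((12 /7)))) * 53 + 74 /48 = 575 /12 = 47.92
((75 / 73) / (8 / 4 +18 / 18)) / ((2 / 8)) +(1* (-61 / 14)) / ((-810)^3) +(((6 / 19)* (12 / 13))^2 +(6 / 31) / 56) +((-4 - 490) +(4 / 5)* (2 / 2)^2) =-505124693158775886713 / 1027215473505858000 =-491.74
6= 6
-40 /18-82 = -758 /9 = -84.22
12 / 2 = 6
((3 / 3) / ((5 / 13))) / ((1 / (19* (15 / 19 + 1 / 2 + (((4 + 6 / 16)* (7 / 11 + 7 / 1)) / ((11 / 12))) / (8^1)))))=698789 / 2420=288.76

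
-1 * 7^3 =-343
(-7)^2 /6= 49 /6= 8.17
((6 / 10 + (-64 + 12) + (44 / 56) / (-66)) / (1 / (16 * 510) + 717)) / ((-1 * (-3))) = -2936648 / 122865141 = -0.02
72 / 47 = 1.53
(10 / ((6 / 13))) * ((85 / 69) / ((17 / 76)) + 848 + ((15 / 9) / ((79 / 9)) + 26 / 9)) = 910503815 / 49059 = 18559.36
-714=-714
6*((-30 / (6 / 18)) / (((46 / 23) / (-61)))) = 16470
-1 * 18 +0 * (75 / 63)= -18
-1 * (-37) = 37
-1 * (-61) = 61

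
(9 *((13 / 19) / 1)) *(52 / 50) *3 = 9126 / 475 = 19.21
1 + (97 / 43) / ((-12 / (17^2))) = -27517 / 516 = -53.33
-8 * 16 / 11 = -128 / 11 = -11.64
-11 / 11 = -1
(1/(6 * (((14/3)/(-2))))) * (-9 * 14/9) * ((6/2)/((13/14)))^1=42/13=3.23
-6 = -6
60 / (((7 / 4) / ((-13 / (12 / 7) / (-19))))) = 260 / 19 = 13.68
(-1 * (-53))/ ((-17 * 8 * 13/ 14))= -371/ 884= -0.42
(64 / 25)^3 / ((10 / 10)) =262144 / 15625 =16.78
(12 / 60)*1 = 1 / 5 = 0.20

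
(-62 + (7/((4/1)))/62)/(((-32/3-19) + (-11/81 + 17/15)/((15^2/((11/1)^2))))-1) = 1400500125/680912768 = 2.06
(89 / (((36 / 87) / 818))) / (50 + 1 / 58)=30613241 / 8703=3517.55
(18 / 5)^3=5832 / 125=46.66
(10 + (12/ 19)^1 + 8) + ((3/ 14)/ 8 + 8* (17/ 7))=81049/ 2128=38.09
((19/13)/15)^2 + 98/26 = 143686/38025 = 3.78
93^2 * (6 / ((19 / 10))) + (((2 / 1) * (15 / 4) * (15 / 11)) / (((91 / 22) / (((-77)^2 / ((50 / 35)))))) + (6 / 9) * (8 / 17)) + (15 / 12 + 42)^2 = 7950266725 / 201552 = 39445.24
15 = 15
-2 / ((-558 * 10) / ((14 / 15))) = 7 / 20925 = 0.00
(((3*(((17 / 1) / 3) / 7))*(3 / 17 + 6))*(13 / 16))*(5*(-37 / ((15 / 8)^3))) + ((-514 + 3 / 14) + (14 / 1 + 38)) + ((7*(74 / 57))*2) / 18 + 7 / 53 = -1527700523 / 1903230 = -802.69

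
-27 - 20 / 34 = -469 / 17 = -27.59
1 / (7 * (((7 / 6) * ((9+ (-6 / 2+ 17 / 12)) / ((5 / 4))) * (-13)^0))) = 90 / 4361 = 0.02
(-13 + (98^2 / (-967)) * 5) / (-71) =60591 / 68657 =0.88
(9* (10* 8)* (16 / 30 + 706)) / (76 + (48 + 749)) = 582.71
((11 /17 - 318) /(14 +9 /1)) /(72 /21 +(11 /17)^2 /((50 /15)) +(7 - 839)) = 6420050 /385467557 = 0.02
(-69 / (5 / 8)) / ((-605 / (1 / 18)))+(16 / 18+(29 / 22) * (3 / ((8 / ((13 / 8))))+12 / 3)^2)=6446726767 / 223027200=28.91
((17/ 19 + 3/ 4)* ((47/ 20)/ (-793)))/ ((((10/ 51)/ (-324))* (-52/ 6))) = -2912355/ 3133936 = -0.93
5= 5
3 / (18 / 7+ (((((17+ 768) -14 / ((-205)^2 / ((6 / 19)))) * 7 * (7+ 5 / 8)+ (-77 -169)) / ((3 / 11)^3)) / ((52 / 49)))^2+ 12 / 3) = 1689102988969818240000 / 2107896130168369575949402833063223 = 0.00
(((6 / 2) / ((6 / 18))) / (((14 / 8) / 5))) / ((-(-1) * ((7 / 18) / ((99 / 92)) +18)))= 8019 / 5726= 1.40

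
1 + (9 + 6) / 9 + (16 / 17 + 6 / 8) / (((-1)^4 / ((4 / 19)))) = 2929 / 969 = 3.02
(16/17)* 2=32/17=1.88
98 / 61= 1.61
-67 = -67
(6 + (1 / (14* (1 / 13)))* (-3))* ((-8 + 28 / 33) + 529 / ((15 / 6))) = 50601 / 77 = 657.16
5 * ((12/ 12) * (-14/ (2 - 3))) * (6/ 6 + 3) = 280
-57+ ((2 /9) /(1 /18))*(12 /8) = -51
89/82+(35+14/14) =3041/82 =37.09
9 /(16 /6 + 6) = 27 /26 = 1.04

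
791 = 791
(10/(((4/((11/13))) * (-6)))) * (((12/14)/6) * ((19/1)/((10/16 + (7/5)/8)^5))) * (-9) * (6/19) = 1546875/186368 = 8.30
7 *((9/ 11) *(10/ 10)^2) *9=567/ 11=51.55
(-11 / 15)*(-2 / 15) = 22 / 225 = 0.10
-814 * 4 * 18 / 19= -58608 / 19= -3084.63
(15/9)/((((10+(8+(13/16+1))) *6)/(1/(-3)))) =-40/8559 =-0.00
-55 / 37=-1.49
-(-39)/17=39/17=2.29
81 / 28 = 2.89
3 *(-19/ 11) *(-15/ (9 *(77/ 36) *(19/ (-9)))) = -1620/ 847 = -1.91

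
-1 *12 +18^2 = 312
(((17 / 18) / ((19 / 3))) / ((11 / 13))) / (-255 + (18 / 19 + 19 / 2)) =-221 / 306669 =-0.00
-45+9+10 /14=-247 /7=-35.29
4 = 4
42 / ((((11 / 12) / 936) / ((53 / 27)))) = 926016 / 11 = 84183.27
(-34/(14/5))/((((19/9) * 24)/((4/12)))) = -85/1064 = -0.08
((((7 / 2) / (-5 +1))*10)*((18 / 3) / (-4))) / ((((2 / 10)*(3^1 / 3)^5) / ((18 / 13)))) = 90.87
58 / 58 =1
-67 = -67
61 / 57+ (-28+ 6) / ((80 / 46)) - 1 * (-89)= 77.42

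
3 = 3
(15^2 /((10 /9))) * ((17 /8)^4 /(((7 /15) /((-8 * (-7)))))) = 507390075 /1024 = 495498.12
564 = 564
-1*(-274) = 274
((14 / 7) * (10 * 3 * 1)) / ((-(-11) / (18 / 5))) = 216 / 11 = 19.64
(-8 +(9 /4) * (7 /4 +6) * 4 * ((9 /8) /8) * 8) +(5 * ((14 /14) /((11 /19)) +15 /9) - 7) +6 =91279 /1056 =86.44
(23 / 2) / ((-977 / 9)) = -207 / 1954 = -0.11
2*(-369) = -738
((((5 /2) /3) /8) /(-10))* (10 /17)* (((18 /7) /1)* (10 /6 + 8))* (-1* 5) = 725 /952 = 0.76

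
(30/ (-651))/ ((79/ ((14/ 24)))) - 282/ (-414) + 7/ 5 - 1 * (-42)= 24829403/ 563270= 44.08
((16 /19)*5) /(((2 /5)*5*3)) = 40 /57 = 0.70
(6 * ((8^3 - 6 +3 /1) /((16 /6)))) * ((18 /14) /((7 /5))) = 206145 /196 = 1051.76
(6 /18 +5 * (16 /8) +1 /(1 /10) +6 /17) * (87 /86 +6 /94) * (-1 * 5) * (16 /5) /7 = -1747080 /34357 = -50.85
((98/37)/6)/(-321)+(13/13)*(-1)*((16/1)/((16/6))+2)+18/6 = -178204/35631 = -5.00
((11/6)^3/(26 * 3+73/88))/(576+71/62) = 82522/609283647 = 0.00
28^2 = 784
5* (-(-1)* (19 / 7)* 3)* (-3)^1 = -855 / 7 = -122.14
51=51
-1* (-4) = 4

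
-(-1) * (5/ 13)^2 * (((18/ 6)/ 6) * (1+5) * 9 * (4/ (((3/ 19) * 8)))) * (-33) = -141075/ 338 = -417.38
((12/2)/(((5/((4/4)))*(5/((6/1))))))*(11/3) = 132/25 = 5.28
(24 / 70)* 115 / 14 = 138 / 49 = 2.82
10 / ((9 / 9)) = 10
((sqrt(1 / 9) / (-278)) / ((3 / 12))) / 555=-2 / 231435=-0.00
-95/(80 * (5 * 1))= -0.24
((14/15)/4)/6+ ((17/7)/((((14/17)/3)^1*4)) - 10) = -136699/17640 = -7.75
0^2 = 0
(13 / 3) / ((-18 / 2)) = -13 / 27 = -0.48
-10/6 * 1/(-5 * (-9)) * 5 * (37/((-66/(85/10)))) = 0.88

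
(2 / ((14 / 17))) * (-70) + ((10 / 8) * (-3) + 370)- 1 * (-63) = 1037 / 4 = 259.25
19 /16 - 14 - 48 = -60.81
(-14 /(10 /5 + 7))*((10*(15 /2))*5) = -1750 /3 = -583.33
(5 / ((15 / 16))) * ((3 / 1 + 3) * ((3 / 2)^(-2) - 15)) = -4192 / 9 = -465.78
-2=-2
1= 1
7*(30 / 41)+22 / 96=10531 / 1968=5.35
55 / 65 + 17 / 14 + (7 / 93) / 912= 15903637 / 7718256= 2.06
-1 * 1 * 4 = -4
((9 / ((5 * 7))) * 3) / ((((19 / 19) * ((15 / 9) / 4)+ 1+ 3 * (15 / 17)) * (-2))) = -2754 / 29015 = -0.09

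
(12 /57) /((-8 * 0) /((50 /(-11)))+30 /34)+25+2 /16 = 57829 /2280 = 25.36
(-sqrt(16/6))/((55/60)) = -8*sqrt(6)/11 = -1.78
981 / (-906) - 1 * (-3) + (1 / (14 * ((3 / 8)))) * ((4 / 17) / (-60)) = 3099337 / 1617210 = 1.92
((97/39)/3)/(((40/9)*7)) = 97/3640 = 0.03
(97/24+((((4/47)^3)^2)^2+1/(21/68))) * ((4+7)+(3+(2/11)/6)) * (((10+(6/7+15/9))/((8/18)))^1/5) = 1573058256753324217279180349/2732823682722470560228320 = 575.62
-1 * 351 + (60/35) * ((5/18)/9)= -66329/189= -350.95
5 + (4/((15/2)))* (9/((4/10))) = 17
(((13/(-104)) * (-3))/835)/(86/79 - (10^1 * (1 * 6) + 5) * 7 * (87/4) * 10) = -237/52223916020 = -0.00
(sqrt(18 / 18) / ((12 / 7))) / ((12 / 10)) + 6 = 467 / 72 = 6.49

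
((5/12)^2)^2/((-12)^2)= 625/2985984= 0.00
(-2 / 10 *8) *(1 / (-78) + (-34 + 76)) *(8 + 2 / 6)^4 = -1023437500 / 3159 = -323975.15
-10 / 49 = -0.20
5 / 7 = 0.71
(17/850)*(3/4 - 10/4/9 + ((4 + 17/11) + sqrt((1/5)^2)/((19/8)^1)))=229553/1881000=0.12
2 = 2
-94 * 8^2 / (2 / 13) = -39104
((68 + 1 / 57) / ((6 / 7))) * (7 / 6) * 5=462.90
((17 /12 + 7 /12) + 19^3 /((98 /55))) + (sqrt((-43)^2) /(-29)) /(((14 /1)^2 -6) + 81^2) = 1718488775 /446194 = 3851.44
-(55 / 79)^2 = -3025 / 6241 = -0.48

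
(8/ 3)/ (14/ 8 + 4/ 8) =32/ 27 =1.19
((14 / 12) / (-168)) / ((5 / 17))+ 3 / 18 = 103 / 720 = 0.14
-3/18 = -1/6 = -0.17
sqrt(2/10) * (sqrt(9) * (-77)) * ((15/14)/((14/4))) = -99 * sqrt(5)/7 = -31.62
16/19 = 0.84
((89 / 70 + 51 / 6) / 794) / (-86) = -171 / 1194970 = -0.00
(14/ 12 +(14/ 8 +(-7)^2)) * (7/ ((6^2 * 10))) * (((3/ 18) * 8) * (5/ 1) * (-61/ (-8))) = 51.32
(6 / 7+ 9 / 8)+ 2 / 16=59 / 28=2.11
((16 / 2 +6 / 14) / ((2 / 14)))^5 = 714924299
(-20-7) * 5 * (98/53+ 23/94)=-1408185/4982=-282.65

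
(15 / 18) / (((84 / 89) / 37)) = 16465 / 504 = 32.67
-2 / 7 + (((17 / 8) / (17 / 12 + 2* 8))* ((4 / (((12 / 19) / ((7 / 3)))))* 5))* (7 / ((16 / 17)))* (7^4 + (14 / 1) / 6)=1786761007 / 11088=161143.67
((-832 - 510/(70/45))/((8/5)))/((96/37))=-1502015/5376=-279.39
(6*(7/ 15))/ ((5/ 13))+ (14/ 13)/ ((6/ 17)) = 10073/ 975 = 10.33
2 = 2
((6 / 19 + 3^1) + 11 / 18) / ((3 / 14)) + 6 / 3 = 10427 / 513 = 20.33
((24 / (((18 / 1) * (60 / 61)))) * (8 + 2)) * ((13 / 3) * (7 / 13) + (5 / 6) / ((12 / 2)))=5429 / 162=33.51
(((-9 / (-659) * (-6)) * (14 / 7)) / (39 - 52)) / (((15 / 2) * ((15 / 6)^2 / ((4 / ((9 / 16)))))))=2048 / 1070875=0.00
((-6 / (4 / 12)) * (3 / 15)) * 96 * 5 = -1728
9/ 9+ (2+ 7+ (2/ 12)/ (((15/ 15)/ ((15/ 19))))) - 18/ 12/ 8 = 3023/ 304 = 9.94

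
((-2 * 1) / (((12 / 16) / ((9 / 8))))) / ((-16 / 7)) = 1.31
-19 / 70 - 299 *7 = -146529 / 70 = -2093.27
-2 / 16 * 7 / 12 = -7 / 96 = -0.07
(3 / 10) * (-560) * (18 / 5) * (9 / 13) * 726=-19758816 / 65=-303981.78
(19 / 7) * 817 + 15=15628 / 7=2232.57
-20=-20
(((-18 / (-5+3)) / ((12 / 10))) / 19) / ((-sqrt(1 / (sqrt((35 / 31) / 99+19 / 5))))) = -1705^(3 / 4)*sqrt(3)*58486^(1 / 4) / 12958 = -0.55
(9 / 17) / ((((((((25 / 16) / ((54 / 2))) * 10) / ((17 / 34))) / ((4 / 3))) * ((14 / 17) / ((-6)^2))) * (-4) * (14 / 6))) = -17496 / 6125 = -2.86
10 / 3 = 3.33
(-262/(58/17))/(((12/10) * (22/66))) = -11135/58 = -191.98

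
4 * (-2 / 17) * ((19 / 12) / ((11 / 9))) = -0.61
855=855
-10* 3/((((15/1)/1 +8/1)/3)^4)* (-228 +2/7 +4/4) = 7290/3703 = 1.97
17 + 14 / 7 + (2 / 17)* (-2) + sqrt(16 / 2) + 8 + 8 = 2* sqrt(2) + 591 / 17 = 37.59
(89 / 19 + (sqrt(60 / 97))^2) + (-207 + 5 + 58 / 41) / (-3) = 16358911 / 226689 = 72.16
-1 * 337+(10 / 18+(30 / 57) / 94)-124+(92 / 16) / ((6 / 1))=-29542759 / 64296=-459.48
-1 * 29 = -29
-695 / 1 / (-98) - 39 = -3127 / 98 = -31.91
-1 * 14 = -14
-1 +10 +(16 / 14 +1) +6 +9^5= 59066.14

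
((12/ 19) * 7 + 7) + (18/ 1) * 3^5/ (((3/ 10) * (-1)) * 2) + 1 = -138274/ 19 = -7277.58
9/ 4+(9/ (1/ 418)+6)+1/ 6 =45245/ 12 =3770.42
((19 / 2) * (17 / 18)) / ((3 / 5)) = 1615 / 108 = 14.95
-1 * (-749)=749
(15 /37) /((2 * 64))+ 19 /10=45067 /23680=1.90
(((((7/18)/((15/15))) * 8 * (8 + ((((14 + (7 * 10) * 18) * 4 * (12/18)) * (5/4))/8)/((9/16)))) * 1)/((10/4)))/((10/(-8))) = -5755904/6075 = -947.47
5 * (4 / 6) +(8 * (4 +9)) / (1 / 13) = 4066 / 3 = 1355.33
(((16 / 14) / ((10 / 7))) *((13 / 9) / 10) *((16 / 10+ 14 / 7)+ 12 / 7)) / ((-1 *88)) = -403 / 57750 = -0.01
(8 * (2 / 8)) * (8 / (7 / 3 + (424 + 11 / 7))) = 0.04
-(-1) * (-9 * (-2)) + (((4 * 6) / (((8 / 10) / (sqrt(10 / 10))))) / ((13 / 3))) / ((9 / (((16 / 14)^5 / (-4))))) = 3850918 / 218491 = 17.63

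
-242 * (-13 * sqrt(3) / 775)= 3146 * sqrt(3) / 775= 7.03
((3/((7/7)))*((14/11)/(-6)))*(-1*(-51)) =-357/11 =-32.45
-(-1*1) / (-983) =-1 / 983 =-0.00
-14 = -14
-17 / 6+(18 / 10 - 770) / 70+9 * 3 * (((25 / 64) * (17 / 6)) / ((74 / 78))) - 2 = 39012811 / 2486400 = 15.69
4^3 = 64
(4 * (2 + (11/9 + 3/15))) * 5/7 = 88/9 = 9.78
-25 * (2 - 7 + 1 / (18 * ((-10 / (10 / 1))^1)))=2275 / 18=126.39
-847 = -847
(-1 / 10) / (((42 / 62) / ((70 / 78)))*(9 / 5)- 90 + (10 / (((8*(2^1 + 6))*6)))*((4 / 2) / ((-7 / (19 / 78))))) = 4062240 / 3600895577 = 0.00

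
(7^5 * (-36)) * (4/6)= -403368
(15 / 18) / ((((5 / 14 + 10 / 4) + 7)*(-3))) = -35 / 1242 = -0.03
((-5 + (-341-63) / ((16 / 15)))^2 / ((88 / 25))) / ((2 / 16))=58905625 / 176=334691.05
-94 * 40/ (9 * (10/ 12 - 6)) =7520/ 93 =80.86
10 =10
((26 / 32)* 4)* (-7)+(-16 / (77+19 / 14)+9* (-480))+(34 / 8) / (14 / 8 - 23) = -95288803 / 21940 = -4343.15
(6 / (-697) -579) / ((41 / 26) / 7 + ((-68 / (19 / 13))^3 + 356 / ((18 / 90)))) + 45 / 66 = 434107890491493 / 631273025812682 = 0.69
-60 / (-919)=0.07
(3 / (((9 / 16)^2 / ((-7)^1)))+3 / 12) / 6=-7141 / 648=-11.02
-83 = -83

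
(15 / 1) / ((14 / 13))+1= 209 / 14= 14.93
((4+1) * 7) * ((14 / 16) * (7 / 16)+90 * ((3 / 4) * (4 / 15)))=82355 / 128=643.40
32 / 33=0.97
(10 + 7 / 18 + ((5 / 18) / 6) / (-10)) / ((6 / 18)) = 2243 / 72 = 31.15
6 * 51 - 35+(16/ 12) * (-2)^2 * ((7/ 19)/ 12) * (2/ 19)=880535/ 3249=271.02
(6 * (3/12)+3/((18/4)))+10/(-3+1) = -17/6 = -2.83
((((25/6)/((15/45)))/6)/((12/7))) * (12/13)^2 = 175/169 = 1.04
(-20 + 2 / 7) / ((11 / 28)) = -552 / 11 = -50.18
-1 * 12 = -12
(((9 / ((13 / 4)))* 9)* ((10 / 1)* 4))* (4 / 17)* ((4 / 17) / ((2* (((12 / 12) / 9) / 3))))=2799360 / 3757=745.11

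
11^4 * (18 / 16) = 131769 / 8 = 16471.12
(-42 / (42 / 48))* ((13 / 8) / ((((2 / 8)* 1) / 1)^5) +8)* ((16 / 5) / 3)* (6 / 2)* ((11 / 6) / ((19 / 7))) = -867328 / 5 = -173465.60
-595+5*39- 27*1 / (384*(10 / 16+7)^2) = -2976809 / 7442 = -400.00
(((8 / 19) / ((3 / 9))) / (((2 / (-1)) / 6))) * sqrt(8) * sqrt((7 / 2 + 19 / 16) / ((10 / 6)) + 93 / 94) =-36 * sqrt(268746) / 893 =-20.90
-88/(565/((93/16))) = -1023/1130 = -0.91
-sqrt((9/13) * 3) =-3 * sqrt(39)/13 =-1.44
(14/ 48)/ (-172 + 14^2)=7/ 576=0.01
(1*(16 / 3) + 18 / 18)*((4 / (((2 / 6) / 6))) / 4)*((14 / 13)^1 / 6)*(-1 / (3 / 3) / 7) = -38 / 13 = -2.92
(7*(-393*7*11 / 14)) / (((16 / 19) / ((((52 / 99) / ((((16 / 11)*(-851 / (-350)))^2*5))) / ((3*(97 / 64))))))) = -167864071375 / 5057819784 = -33.19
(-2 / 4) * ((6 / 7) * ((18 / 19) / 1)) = -54 / 133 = -0.41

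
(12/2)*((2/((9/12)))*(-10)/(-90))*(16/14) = 128/63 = 2.03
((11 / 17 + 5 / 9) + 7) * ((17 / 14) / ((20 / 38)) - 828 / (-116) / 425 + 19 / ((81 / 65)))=123281102521 / 855364860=144.13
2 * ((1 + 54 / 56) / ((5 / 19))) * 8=836 / 7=119.43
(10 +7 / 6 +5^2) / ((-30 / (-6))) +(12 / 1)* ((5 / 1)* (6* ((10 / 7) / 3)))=178.66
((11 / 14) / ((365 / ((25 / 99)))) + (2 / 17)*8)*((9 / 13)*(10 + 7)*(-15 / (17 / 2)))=-2208795 / 112931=-19.56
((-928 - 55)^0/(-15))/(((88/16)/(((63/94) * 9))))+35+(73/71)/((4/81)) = 40926329/734140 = 55.75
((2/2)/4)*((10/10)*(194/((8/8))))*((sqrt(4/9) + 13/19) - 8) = -36763/114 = -322.48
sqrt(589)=24.27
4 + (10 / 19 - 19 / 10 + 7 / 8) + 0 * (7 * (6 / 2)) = 2661 / 760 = 3.50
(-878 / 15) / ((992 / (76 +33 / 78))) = -872293 / 193440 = -4.51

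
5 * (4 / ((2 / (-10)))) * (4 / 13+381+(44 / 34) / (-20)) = -8425470 / 221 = -38124.30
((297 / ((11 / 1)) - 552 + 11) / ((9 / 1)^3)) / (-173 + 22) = 514 / 110079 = 0.00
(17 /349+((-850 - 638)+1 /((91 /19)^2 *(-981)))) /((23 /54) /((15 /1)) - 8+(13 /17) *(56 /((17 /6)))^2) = -1865328043955975280 /364497839337186919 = -5.12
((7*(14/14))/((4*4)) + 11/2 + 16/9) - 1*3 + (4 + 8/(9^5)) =8234183/944784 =8.72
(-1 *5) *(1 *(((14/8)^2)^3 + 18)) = -956885/4096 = -233.61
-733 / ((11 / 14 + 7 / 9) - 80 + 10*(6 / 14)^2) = 646506 / 67561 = 9.57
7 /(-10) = -7 /10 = -0.70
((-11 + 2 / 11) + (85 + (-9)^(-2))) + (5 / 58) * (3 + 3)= 1930468 / 25839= 74.71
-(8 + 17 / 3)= -41 / 3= -13.67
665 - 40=625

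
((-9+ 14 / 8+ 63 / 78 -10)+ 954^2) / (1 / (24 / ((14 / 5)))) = 709877655 / 91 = 7800853.35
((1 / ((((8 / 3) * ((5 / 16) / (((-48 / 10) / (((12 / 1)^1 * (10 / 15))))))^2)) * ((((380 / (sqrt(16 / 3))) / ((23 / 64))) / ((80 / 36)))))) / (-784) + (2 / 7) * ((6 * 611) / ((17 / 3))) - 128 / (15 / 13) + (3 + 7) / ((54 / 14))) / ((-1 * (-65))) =1228966 / 1044225 - 23 * sqrt(3) / 302575000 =1.18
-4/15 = -0.27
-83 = -83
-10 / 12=-5 / 6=-0.83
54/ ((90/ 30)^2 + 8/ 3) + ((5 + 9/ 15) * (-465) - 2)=-91048/ 35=-2601.37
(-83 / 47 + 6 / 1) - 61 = -2668 / 47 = -56.77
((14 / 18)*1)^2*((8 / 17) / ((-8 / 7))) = -343 / 1377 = -0.25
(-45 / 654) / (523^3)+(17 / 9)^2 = 9012793131119 / 2526076967886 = 3.57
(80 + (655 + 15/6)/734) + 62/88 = 658841/8074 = 81.60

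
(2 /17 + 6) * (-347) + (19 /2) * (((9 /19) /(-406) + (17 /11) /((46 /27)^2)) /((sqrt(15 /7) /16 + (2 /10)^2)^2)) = -169092307744800232 /164959521600863 - 763120944000000 * sqrt(105) /9703501270639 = -1830.91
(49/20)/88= 49/1760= 0.03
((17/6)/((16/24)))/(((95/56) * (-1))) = -238/95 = -2.51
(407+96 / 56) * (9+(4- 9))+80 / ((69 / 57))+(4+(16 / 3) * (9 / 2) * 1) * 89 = 675064 / 161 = 4192.94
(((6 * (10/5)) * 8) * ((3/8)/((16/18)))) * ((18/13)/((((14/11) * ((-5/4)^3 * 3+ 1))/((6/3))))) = -513216/28301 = -18.13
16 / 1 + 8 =24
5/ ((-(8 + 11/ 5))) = -25/ 51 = -0.49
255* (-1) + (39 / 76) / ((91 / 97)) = -135369 / 532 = -254.45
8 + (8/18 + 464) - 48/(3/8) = 3100/9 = 344.44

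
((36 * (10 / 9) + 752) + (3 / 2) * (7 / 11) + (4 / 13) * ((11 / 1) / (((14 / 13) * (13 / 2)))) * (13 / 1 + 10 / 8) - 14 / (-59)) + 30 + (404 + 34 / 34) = 145885409 / 118118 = 1235.08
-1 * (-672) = 672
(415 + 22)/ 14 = 437/ 14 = 31.21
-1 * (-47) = 47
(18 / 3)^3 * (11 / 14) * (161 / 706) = 13662 / 353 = 38.70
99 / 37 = 2.68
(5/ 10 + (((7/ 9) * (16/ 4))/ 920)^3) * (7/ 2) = 31044102901/ 17739486000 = 1.75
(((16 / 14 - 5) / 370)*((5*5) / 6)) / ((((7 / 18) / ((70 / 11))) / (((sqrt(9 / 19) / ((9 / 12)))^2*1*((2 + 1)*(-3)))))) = 291600 / 54131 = 5.39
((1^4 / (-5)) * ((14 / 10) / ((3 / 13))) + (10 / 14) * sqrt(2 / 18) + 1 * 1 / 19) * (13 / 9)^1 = -119639 / 89775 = -1.33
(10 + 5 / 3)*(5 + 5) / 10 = 35 / 3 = 11.67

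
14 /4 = 3.50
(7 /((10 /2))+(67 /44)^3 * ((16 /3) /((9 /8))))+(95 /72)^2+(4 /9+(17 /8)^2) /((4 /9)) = 4283382787 /137998080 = 31.04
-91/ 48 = -1.90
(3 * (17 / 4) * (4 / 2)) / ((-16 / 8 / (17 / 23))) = -867 / 92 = -9.42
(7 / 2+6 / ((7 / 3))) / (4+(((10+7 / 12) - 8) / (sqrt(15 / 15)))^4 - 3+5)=0.12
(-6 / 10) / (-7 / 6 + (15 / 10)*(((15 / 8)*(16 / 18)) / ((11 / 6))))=-198 / 65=-3.05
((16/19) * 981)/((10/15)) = 23544/19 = 1239.16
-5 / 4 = -1.25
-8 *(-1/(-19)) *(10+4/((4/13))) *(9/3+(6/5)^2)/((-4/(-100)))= -20424/19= -1074.95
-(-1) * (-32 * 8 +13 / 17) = -4339 / 17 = -255.24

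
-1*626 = -626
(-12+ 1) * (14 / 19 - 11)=2145 / 19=112.89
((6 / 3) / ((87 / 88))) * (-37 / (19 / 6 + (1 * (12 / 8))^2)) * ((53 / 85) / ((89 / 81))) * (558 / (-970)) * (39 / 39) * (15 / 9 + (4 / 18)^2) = 53538876864 / 6916112125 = 7.74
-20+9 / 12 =-77 / 4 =-19.25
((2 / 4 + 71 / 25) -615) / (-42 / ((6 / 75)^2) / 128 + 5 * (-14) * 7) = 559232 / 494875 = 1.13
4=4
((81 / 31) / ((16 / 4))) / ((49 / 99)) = 8019 / 6076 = 1.32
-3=-3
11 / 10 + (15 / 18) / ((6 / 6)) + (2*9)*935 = 252479 / 15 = 16831.93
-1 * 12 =-12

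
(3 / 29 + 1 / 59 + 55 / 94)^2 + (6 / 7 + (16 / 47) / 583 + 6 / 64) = 1223895536698267 / 844524606752288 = 1.45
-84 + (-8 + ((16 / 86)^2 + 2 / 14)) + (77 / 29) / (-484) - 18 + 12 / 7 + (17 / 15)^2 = -396970712273 / 3715935300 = -106.83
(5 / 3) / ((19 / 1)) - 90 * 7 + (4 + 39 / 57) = -35638 / 57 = -625.23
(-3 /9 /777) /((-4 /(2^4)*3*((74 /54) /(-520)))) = -2080 /9583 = -0.22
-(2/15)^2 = -4/225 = -0.02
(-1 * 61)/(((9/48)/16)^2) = -3997696/9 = -444188.44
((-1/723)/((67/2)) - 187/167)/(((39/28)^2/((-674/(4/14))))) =16753853862256/12304353087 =1361.62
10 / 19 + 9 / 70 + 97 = 129881 / 1330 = 97.65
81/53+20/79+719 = 3017912/4187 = 720.78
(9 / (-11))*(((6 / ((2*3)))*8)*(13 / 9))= -104 / 11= -9.45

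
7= 7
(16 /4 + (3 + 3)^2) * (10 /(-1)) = -400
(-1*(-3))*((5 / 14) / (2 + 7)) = 5 / 42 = 0.12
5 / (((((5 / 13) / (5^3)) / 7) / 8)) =91000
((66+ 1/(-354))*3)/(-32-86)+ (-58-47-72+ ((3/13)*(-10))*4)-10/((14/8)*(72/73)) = -2208933929/11403756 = -193.70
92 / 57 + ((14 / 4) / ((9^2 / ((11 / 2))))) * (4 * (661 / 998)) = 3446075 / 1535922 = 2.24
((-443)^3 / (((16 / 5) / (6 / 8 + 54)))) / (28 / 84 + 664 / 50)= -7139808462375 / 65344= -109264943.41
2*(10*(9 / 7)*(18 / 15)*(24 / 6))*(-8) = -6912 / 7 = -987.43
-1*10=-10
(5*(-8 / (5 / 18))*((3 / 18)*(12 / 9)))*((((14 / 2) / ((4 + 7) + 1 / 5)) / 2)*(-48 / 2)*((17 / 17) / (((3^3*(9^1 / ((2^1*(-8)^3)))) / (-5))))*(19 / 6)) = 3891200 / 243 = 16013.17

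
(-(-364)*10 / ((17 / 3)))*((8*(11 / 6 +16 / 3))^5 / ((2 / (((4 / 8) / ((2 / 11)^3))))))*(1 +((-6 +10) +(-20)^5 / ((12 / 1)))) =-4413654607612849097.65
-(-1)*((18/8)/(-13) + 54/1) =2799/52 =53.83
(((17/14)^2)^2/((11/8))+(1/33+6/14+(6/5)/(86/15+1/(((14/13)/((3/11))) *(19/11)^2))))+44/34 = 382440076799/108021129258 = 3.54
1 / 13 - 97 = -1260 / 13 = -96.92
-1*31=-31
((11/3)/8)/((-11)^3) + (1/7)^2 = 2855/142296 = 0.02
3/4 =0.75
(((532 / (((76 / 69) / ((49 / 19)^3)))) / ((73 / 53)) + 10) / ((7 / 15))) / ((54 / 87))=437422054045 / 21029694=20800.21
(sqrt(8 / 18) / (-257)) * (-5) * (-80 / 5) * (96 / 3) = -6.64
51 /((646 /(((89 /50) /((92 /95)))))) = 267 /1840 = 0.15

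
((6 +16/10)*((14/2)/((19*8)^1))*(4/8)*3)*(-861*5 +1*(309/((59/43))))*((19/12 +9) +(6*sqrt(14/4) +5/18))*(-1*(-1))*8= -15164604*sqrt(14)/295 -54901483/295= -378448.26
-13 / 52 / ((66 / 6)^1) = -1 / 44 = -0.02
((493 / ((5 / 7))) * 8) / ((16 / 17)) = 58667 / 10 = 5866.70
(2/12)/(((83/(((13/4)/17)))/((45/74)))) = 195/835312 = 0.00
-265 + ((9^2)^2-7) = 6289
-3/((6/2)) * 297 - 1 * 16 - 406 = -719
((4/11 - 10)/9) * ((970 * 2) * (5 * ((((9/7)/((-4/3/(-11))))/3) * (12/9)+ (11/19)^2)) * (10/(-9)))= 11927120000/204687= 58270.04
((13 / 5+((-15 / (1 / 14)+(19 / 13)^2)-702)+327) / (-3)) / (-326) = -163441 / 275470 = -0.59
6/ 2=3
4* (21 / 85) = 84 / 85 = 0.99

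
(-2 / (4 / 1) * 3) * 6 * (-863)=7767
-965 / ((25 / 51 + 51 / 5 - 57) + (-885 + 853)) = 246075 / 19969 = 12.32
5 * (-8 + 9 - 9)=-40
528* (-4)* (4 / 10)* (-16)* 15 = 202752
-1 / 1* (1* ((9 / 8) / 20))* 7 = -63 / 160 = -0.39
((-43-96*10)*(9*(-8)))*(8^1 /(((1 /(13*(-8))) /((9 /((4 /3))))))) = -405565056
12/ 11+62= 694/ 11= 63.09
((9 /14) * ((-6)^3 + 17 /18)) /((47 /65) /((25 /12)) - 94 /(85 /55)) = 2182375 /954664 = 2.29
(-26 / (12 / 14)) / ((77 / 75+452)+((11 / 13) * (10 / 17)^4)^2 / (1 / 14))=-2682004342128475 / 40068292486812833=-0.07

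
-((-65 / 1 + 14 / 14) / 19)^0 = -1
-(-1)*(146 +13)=159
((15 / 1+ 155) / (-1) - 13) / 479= -0.38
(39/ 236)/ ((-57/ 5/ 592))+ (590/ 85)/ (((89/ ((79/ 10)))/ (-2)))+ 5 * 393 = 1955.19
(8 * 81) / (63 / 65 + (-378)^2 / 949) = 341640 / 79891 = 4.28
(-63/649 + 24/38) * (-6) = -39546/12331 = -3.21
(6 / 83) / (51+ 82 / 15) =90 / 70301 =0.00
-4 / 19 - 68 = -1296 / 19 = -68.21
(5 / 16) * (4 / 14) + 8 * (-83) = -37179 / 56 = -663.91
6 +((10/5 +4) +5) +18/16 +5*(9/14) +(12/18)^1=22.01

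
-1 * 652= -652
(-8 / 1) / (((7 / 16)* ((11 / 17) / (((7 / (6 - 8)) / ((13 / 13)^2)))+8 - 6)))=-272 / 27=-10.07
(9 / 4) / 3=3 / 4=0.75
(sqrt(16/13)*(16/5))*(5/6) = 32*sqrt(13)/39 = 2.96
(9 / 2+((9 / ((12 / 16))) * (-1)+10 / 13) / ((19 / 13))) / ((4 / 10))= -605 / 76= -7.96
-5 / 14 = -0.36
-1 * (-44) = 44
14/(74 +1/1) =14/75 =0.19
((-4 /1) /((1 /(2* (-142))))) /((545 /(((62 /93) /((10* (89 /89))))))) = 1136 /8175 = 0.14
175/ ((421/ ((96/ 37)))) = 16800/ 15577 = 1.08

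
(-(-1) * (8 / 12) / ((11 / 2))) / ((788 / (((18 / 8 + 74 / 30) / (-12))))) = -283 / 4680720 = -0.00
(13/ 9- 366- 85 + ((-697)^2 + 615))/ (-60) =-437377/ 54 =-8099.57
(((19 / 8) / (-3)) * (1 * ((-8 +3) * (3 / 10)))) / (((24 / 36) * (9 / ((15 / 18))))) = 0.16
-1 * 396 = -396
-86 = -86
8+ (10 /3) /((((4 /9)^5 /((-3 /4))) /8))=-293197 /256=-1145.30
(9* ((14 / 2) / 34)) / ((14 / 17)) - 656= -2615 / 4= -653.75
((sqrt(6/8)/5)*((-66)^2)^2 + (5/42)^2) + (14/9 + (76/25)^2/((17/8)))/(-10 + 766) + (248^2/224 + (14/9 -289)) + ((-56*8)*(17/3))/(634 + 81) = 3286504.28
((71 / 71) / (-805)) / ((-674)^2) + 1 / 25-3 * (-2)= 11043903831 / 1828460900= 6.04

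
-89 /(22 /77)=-623 /2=-311.50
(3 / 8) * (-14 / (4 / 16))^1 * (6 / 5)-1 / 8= -1013 / 40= -25.32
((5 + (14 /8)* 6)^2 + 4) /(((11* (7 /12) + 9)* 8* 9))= 977 /4440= 0.22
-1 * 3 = -3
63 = 63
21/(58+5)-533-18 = -550.67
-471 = -471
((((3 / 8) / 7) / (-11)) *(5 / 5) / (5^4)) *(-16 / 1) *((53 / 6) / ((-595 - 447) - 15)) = -53 / 50868125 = -0.00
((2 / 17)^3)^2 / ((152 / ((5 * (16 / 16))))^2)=25 / 8713662409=0.00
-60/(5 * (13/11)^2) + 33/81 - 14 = -22.18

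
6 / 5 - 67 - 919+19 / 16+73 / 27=-980.91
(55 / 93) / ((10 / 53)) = 583 / 186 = 3.13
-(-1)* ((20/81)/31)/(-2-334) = -5/210924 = -0.00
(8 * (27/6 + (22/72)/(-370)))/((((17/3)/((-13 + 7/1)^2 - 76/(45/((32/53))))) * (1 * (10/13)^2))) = 211239716857/562561875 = 375.50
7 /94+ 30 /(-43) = -2519 /4042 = -0.62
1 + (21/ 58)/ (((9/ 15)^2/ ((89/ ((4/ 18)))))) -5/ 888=10398557/ 25752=403.80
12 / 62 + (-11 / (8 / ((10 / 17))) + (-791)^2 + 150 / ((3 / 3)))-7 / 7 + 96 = 1319450711 / 2108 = 625925.38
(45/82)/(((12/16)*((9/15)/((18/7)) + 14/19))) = 17100/22673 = 0.75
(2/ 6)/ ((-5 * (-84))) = 1/ 1260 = 0.00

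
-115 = -115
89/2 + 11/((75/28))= 7291/150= 48.61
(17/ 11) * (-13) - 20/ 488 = -27017/ 1342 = -20.13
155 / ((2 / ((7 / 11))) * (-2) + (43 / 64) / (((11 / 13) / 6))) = -381920 / 3749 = -101.87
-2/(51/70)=-140/51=-2.75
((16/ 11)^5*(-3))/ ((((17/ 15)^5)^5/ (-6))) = 4765998428116875000000000000000000000/ 929365315386122551530596686629720907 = 5.13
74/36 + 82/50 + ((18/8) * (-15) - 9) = -35149/900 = -39.05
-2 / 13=-0.15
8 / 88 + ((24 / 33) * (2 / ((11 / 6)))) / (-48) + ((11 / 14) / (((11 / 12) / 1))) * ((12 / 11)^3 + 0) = 11061 / 9317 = 1.19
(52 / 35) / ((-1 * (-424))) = 0.00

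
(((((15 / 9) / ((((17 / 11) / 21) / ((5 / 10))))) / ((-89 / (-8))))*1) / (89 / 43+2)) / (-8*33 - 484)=-43 / 128605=-0.00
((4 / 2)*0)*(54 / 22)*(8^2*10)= 0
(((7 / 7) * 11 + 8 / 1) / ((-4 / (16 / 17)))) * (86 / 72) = -817 / 153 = -5.34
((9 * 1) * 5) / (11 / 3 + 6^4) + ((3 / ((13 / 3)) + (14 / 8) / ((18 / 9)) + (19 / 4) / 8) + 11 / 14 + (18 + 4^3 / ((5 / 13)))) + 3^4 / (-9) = 1446658853 / 8109920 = 178.38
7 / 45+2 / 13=181 / 585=0.31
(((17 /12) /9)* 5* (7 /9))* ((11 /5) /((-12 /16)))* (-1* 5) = 6545 /729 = 8.98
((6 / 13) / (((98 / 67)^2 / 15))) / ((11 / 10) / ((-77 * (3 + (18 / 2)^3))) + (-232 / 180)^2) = 99810670500 / 51239657651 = 1.95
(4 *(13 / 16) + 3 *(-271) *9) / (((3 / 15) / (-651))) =23806256.25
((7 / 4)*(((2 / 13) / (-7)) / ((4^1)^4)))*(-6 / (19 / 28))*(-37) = -777 / 15808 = -0.05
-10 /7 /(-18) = 5 /63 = 0.08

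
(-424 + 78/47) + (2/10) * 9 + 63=-357.54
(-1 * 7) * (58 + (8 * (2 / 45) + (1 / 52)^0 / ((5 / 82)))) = -23548 / 45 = -523.29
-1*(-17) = 17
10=10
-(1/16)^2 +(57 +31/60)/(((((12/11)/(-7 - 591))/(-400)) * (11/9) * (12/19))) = 12547283837/768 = 16337609.16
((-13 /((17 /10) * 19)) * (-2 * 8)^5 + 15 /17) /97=136315165 /31331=4350.81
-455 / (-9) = 455 / 9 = 50.56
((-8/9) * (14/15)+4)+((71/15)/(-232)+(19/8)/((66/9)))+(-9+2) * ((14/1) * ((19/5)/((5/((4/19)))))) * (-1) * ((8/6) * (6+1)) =149.82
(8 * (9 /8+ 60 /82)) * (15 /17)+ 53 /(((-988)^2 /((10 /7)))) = 31209948745 /2381303288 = 13.11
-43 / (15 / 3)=-43 / 5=-8.60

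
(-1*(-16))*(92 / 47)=1472 / 47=31.32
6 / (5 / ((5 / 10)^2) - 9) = 0.55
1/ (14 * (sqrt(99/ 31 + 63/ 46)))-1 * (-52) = sqrt(1030998)/ 30366 + 52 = 52.03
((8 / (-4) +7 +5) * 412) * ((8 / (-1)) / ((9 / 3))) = -32960 / 3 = -10986.67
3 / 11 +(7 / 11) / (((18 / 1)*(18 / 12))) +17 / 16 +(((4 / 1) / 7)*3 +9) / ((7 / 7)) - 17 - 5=-30019 / 3024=-9.93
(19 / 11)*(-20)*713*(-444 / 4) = 30074340 / 11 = 2734030.91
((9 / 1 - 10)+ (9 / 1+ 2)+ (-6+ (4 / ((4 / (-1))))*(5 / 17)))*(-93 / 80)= -5859 / 1360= -4.31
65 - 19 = 46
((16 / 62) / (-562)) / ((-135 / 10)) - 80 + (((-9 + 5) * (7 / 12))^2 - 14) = -20827993 / 235197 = -88.56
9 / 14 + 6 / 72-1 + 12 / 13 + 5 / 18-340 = -1110803 / 3276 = -339.07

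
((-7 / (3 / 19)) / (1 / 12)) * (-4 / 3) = 2128 / 3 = 709.33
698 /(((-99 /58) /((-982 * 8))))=318042304 /99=3212548.53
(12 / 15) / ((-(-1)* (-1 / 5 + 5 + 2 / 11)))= 22 / 137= 0.16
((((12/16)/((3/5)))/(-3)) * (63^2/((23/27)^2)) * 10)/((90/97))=-51974055/2116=-24562.41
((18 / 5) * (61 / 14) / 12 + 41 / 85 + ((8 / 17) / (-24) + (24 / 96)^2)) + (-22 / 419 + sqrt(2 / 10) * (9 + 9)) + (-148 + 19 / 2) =-1636080433 / 11966640 + 18 * sqrt(5) / 5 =-128.67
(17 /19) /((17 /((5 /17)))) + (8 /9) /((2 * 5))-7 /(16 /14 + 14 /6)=-2025904 /1061055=-1.91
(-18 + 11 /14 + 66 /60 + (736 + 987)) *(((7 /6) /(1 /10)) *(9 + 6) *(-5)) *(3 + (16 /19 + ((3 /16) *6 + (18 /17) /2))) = -21212535575 /2584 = -8209185.59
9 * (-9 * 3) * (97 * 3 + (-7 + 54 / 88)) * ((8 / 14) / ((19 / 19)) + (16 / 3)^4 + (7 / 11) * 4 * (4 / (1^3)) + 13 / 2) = -55321753287 / 968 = -57150571.58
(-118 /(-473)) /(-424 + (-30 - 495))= -118 /448877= -0.00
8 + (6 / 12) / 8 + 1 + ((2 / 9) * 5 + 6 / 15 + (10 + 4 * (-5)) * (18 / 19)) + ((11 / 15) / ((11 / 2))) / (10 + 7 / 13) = 2085151 / 1874160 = 1.11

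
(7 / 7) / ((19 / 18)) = 18 / 19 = 0.95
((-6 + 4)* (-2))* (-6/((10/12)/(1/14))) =-2.06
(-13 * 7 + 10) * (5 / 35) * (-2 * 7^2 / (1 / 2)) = 2268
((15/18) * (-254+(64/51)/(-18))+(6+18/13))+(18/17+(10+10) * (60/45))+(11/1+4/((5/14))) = -13820884/89505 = -154.41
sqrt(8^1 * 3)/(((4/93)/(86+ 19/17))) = 137733 * sqrt(6)/34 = 9922.81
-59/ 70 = -0.84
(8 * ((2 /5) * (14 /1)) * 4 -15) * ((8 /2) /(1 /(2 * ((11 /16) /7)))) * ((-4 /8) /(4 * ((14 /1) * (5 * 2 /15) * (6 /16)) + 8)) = -821 /280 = -2.93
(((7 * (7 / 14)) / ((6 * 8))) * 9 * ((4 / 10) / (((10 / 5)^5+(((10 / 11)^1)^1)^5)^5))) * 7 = 15927017736780907140149046897 / 320175598429029385156821456057794560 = 0.00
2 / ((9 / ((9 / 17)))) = 2 / 17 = 0.12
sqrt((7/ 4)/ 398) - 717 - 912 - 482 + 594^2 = 350725.07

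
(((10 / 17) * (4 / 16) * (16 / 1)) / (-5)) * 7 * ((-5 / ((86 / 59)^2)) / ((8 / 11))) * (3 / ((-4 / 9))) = -36184995 / 502928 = -71.95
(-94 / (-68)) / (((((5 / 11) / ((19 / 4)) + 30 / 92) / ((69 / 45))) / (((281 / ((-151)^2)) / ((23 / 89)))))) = 5650258361 / 23576804025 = 0.24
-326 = -326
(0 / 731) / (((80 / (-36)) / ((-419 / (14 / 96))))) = 0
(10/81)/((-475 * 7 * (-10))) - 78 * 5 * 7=-735257249/269325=-2730.00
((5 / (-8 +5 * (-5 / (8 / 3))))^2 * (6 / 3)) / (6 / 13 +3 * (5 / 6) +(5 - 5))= 83200 / 1487717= 0.06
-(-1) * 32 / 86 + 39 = 39.37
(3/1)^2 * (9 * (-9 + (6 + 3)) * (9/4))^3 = 0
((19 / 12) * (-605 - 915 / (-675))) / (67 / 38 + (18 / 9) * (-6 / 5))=4903102 / 3267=1500.80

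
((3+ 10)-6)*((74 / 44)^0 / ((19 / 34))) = 238 / 19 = 12.53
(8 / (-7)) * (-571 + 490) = 648 / 7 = 92.57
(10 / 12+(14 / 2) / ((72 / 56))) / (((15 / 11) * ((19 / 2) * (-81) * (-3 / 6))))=2486 / 207765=0.01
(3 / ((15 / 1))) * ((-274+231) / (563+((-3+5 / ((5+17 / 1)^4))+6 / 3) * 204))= -2518252 / 105123655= -0.02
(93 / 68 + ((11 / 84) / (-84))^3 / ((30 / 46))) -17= -1400361779049701 / 89580998062080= -15.63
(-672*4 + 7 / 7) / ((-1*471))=2687 / 471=5.70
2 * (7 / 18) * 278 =1946 / 9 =216.22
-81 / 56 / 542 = -81 / 30352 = -0.00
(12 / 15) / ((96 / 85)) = 17 / 24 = 0.71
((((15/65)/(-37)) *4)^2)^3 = 0.00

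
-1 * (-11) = 11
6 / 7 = 0.86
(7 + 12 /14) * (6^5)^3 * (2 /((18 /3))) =8620058050560 /7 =1231436864365.71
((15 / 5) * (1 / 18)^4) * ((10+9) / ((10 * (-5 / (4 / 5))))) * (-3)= 19 / 729000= 0.00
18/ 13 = 1.38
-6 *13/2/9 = -13/3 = -4.33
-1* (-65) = 65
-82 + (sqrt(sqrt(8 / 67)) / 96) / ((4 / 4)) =-82 + 134^(3 / 4) / 6432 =-81.99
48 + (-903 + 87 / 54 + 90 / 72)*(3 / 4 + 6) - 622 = -106399 / 16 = -6649.94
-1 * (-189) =189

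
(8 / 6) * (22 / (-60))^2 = 0.18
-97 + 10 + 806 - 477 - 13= 229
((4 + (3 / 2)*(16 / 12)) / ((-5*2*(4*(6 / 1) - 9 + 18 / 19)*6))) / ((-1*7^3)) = 19 / 1039290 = 0.00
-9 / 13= -0.69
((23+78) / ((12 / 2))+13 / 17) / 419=1795 / 42738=0.04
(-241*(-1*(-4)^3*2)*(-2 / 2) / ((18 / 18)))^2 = 951599104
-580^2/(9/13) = -485911.11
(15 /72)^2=25 /576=0.04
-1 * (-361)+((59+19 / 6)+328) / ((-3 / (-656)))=771097 / 9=85677.44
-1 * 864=-864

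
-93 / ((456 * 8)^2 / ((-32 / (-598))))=-31 / 82897152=-0.00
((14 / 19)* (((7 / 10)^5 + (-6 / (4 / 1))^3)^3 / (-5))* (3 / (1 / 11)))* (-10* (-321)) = 514863.19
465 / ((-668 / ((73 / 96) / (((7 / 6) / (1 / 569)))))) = -33945 / 42570304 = -0.00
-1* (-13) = 13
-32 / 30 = -16 / 15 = -1.07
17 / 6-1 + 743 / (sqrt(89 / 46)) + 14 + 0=95 / 6 + 743 * sqrt(4094) / 89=550.00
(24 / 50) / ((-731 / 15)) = -0.01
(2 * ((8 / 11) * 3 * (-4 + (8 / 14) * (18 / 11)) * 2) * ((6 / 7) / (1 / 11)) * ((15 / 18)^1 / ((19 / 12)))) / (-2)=66.37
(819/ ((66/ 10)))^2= 1863225/ 121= 15398.55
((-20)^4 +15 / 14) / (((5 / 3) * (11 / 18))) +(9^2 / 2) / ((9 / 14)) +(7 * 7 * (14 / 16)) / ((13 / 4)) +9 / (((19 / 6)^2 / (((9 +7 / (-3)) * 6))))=157204.05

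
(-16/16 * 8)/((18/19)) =-76/9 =-8.44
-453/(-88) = 453/88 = 5.15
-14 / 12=-7 / 6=-1.17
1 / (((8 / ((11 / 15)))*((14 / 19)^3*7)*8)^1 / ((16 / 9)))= 75449 / 10372320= 0.01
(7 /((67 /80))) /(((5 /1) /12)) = 1344 /67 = 20.06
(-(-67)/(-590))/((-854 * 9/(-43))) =-2881/4534740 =-0.00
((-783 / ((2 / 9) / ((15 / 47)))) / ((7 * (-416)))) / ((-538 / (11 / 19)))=-1162755 / 2798047616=-0.00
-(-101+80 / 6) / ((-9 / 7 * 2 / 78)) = -23933 / 9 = -2659.22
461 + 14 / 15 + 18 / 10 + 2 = 6986 / 15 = 465.73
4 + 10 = 14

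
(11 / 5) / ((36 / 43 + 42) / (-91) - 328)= -3913 / 584230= -0.01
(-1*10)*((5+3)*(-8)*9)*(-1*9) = -51840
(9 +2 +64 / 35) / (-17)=-449 / 595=-0.75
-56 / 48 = -7 / 6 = -1.17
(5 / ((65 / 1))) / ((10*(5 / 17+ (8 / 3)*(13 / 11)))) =561 / 251290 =0.00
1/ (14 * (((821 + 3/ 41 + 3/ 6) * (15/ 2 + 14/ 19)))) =1558/ 147605479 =0.00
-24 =-24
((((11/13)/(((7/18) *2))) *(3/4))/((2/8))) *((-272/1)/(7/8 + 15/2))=-646272/6097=-106.00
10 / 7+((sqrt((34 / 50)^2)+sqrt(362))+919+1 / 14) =sqrt(362)+46059 / 50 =940.21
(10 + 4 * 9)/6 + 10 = 17.67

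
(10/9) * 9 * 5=50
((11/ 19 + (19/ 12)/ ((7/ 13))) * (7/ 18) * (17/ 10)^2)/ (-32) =-1623313/ 13132800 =-0.12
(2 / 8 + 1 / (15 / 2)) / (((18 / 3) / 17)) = 391 / 360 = 1.09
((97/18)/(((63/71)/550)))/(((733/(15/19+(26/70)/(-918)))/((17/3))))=182461870855/8954754606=20.38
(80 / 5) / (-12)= -4 / 3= -1.33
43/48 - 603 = -28901/48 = -602.10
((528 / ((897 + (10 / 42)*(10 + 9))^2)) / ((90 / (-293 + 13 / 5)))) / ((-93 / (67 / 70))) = 1872717 / 86804994875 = 0.00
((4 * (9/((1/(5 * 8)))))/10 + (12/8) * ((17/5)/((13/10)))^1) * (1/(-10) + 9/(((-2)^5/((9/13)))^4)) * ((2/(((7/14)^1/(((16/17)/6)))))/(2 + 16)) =-9598266261043/18614789406720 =-0.52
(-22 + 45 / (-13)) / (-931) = 331 / 12103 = 0.03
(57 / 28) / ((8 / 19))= 1083 / 224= 4.83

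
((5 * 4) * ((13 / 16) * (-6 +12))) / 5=39 / 2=19.50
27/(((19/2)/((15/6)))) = 135/19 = 7.11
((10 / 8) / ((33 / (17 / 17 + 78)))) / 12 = 395 / 1584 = 0.25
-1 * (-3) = 3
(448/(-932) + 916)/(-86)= -106658/10019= -10.65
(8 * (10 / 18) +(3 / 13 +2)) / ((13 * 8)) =781 / 12168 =0.06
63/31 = 2.03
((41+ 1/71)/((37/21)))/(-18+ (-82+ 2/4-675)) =-122304/4069223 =-0.03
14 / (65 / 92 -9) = -1.69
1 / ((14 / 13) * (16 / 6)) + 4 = 487 / 112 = 4.35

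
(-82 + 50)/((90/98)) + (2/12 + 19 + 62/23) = -26873/2070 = -12.98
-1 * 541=-541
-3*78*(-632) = 147888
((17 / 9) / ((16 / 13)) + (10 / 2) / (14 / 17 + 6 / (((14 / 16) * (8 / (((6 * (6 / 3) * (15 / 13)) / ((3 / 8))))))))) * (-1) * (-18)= 6107777 / 200936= 30.40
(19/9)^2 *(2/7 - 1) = -1805/567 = -3.18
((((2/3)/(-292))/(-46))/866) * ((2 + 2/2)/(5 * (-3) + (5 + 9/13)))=-13/703742776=-0.00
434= 434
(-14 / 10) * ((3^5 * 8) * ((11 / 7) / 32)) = -2673 / 20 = -133.65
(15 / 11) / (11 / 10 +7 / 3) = 450 / 1133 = 0.40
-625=-625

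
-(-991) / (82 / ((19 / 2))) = 18829 / 164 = 114.81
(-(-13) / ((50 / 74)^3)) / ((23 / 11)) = 7243379 / 359375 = 20.16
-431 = -431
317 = 317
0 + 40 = 40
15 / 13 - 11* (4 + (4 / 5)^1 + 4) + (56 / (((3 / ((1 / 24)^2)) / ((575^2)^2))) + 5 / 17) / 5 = 708509380.69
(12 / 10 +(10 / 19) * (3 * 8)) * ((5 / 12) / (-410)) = -219 / 15580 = -0.01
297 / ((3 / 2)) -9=189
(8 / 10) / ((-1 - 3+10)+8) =2 / 35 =0.06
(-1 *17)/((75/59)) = -1003/75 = -13.37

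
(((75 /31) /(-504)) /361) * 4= -0.00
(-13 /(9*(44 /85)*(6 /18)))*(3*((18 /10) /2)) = -1989 /88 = -22.60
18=18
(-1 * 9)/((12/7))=-21/4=-5.25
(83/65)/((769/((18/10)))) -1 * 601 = -150204178/249925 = -601.00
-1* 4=-4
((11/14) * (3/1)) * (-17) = -561/14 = -40.07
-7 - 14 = -21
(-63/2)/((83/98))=-37.19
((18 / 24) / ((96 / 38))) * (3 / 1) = 57 / 64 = 0.89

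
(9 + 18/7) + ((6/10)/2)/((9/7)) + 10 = 4579/210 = 21.80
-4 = -4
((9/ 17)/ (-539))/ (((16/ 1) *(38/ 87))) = -783/ 5571104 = -0.00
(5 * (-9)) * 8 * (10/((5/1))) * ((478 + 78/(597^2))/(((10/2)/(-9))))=24532355520/39601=619488.28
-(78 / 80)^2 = -0.95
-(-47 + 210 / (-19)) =1103 / 19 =58.05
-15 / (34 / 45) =-19.85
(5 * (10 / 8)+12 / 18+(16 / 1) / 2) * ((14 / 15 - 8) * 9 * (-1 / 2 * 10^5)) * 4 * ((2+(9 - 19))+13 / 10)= -1271258000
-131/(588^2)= -131/345744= -0.00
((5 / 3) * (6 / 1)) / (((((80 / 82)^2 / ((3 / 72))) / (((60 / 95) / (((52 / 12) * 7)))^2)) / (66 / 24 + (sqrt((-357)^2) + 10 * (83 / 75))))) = 17716059 / 251742400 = 0.07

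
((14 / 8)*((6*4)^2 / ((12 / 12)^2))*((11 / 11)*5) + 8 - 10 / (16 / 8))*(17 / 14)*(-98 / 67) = -600117 / 67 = -8956.97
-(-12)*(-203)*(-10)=24360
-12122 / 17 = -713.06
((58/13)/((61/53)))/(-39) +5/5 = 27853/30927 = 0.90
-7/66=-0.11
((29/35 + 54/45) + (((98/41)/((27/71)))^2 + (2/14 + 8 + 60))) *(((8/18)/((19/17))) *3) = 319884544912/2444770755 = 130.84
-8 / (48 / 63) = -10.50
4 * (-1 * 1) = -4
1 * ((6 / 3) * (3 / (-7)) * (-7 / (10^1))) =3 / 5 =0.60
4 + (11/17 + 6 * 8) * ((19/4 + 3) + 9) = 55681/68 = 818.84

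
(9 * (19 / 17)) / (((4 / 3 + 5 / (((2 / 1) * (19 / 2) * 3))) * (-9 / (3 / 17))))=-361 / 2601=-0.14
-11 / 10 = -1.10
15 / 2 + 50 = 115 / 2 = 57.50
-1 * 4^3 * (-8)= 512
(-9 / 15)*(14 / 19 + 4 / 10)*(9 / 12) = -243 / 475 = -0.51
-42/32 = -21/16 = -1.31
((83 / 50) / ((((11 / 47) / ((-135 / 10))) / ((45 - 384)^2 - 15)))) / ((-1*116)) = 550122921 / 5800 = 94848.78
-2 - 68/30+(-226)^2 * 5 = 3830636/15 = 255375.73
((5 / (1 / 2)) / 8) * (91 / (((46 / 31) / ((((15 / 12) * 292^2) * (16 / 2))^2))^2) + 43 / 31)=1791015310445041748755251313735 / 65596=27303727520657383815404160.00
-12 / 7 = -1.71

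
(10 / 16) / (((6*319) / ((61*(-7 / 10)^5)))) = -1025227 / 306240000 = -0.00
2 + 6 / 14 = 17 / 7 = 2.43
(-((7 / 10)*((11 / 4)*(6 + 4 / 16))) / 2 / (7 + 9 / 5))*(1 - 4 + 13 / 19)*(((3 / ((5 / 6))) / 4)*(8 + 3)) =38115 / 2432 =15.67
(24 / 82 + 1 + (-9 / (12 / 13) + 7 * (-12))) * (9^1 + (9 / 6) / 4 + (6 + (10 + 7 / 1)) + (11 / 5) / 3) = -60242599 / 19680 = -3061.11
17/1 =17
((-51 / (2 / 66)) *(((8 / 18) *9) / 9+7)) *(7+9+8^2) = -1002320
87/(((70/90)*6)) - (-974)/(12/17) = 29368/21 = 1398.48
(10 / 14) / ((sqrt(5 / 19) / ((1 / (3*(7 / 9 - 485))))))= -3*sqrt(95) / 30506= -0.00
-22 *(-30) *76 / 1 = 50160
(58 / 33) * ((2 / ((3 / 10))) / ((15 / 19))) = 4408 / 297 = 14.84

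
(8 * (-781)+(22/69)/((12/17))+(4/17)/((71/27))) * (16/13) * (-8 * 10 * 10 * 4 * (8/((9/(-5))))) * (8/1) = -25574135259136000/29232333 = -874857824.69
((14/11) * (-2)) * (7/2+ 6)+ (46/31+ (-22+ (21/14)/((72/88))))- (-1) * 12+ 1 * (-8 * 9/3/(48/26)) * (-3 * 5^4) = 49808101/2046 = 24344.14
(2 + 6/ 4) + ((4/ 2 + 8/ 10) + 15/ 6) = 44/ 5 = 8.80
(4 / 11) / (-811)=-4 / 8921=-0.00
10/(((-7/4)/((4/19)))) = -160/133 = -1.20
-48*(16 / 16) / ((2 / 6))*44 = -6336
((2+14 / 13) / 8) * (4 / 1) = 20 / 13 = 1.54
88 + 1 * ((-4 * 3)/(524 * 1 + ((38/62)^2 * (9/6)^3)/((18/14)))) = 355083928/4036093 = 87.98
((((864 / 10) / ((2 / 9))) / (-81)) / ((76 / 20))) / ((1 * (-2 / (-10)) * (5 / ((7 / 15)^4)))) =-19208 / 320625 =-0.06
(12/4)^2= 9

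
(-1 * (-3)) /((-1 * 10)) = -3 /10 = -0.30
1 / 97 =0.01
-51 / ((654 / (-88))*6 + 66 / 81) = 30294 / 26003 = 1.17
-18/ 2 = -9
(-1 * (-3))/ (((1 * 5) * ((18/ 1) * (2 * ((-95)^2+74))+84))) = 1/ 546080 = 0.00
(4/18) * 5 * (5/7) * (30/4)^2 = 625/14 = 44.64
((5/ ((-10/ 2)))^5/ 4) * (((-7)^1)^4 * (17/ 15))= -680.28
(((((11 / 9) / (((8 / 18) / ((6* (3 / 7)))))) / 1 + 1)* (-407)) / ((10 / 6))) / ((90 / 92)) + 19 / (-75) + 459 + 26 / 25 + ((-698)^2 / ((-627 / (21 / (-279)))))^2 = 222024469325573 / 119006045235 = 1865.66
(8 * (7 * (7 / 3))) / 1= 392 / 3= 130.67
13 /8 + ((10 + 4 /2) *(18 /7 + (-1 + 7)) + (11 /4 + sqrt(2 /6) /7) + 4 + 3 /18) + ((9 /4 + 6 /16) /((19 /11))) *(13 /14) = sqrt(3) /21 + 720179 /6384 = 112.89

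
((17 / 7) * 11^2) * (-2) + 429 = -1111 / 7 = -158.71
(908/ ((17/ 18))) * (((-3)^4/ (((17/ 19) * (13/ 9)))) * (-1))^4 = 601565429850413113944/ 40552535777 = 14834224748.82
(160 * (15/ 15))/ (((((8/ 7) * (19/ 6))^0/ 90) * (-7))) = -14400/ 7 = -2057.14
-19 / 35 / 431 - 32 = -482739 / 15085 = -32.00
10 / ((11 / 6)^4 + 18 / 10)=64800 / 84869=0.76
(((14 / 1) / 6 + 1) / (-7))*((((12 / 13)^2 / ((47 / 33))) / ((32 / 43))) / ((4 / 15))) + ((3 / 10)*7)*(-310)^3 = -13913839203675 / 222404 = -62561101.44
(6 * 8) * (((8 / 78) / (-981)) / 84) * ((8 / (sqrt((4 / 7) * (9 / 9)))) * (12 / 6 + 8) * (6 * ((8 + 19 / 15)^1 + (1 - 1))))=-35584 * sqrt(7) / 267813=-0.35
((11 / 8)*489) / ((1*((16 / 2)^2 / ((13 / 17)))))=8.03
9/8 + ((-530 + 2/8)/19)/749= 123841/113848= 1.09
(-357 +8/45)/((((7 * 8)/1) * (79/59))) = -947363/199080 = -4.76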